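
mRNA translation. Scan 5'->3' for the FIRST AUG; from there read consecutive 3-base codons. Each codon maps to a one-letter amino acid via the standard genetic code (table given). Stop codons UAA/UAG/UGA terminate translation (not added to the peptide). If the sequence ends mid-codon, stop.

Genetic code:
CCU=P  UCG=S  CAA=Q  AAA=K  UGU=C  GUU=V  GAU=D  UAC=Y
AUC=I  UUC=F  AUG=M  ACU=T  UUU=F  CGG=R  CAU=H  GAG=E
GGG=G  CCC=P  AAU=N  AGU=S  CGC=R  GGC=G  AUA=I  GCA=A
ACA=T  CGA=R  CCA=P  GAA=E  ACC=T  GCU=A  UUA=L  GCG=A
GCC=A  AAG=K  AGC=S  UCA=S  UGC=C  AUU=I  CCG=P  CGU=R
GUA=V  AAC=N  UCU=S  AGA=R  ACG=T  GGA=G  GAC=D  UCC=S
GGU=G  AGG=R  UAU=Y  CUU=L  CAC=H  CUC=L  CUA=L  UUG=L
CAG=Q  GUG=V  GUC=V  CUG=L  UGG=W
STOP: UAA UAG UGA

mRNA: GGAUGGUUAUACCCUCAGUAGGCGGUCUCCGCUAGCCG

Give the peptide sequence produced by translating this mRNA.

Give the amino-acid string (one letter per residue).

Answer: MVIPSVGGLR

Derivation:
start AUG at pos 2
pos 2: AUG -> M; peptide=M
pos 5: GUU -> V; peptide=MV
pos 8: AUA -> I; peptide=MVI
pos 11: CCC -> P; peptide=MVIP
pos 14: UCA -> S; peptide=MVIPS
pos 17: GUA -> V; peptide=MVIPSV
pos 20: GGC -> G; peptide=MVIPSVG
pos 23: GGU -> G; peptide=MVIPSVGG
pos 26: CUC -> L; peptide=MVIPSVGGL
pos 29: CGC -> R; peptide=MVIPSVGGLR
pos 32: UAG -> STOP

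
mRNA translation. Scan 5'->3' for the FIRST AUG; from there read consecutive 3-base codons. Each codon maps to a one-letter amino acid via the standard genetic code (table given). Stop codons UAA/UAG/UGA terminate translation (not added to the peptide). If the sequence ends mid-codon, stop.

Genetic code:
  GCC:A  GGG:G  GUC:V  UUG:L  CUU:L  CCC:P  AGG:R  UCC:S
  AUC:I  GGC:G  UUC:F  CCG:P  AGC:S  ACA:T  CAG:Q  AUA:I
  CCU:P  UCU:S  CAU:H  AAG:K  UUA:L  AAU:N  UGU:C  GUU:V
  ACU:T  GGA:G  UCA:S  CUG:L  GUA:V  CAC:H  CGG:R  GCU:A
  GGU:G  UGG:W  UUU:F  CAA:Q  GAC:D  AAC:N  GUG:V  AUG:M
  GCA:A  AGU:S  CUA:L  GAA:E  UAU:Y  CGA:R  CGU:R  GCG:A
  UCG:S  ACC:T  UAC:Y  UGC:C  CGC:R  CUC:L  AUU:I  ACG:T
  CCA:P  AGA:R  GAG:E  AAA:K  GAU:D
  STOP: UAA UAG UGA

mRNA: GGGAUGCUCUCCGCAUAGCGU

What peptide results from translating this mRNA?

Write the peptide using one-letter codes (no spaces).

start AUG at pos 3
pos 3: AUG -> M; peptide=M
pos 6: CUC -> L; peptide=ML
pos 9: UCC -> S; peptide=MLS
pos 12: GCA -> A; peptide=MLSA
pos 15: UAG -> STOP

Answer: MLSA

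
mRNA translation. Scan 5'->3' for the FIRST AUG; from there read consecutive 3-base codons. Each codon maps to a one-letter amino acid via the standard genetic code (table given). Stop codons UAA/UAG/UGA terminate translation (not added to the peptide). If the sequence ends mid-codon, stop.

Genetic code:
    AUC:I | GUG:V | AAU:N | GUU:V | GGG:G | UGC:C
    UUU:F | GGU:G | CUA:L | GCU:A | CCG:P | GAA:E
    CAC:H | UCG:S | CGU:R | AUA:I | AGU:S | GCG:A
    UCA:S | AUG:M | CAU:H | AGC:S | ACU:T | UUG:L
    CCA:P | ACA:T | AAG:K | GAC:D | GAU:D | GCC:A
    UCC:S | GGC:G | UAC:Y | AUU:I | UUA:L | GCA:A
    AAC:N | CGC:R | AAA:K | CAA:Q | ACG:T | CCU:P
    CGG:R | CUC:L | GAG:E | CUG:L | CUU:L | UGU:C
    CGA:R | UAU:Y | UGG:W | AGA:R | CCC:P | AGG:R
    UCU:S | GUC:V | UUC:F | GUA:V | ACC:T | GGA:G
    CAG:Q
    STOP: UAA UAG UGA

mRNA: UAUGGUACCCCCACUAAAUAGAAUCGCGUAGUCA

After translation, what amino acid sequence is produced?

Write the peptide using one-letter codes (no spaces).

start AUG at pos 1
pos 1: AUG -> M; peptide=M
pos 4: GUA -> V; peptide=MV
pos 7: CCC -> P; peptide=MVP
pos 10: CCA -> P; peptide=MVPP
pos 13: CUA -> L; peptide=MVPPL
pos 16: AAU -> N; peptide=MVPPLN
pos 19: AGA -> R; peptide=MVPPLNR
pos 22: AUC -> I; peptide=MVPPLNRI
pos 25: GCG -> A; peptide=MVPPLNRIA
pos 28: UAG -> STOP

Answer: MVPPLNRIA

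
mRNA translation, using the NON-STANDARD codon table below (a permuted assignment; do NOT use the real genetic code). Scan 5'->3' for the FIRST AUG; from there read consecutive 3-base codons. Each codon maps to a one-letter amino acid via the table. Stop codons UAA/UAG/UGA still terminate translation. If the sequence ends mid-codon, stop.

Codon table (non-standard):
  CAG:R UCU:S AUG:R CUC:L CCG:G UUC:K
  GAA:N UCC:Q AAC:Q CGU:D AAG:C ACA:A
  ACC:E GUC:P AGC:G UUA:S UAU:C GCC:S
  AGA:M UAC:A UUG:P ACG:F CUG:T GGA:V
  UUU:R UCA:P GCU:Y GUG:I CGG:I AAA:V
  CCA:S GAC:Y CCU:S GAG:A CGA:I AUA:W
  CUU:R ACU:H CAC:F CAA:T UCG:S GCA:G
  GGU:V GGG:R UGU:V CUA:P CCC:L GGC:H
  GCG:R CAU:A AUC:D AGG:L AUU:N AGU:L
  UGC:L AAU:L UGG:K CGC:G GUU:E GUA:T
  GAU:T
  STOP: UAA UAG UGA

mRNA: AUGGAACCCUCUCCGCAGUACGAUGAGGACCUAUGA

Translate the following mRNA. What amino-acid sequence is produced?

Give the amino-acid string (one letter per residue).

start AUG at pos 0
pos 0: AUG -> R; peptide=R
pos 3: GAA -> N; peptide=RN
pos 6: CCC -> L; peptide=RNL
pos 9: UCU -> S; peptide=RNLS
pos 12: CCG -> G; peptide=RNLSG
pos 15: CAG -> R; peptide=RNLSGR
pos 18: UAC -> A; peptide=RNLSGRA
pos 21: GAU -> T; peptide=RNLSGRAT
pos 24: GAG -> A; peptide=RNLSGRATA
pos 27: GAC -> Y; peptide=RNLSGRATAY
pos 30: CUA -> P; peptide=RNLSGRATAYP
pos 33: UGA -> STOP

Answer: RNLSGRATAYP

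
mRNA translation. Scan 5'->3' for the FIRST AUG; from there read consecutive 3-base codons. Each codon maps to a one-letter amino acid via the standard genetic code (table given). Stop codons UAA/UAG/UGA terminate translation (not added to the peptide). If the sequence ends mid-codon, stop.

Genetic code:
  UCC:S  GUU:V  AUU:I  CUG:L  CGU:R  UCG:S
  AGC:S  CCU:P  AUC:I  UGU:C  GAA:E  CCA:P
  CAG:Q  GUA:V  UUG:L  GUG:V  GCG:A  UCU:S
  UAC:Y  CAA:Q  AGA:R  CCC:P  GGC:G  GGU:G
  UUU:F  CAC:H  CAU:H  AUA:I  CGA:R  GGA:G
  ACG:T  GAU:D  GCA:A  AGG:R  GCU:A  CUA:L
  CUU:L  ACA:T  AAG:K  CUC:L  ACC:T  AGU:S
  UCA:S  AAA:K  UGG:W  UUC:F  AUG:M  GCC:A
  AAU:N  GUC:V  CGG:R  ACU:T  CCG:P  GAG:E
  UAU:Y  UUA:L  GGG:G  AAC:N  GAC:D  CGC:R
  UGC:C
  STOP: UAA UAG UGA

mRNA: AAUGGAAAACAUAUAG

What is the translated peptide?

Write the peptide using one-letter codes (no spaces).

start AUG at pos 1
pos 1: AUG -> M; peptide=M
pos 4: GAA -> E; peptide=ME
pos 7: AAC -> N; peptide=MEN
pos 10: AUA -> I; peptide=MENI
pos 13: UAG -> STOP

Answer: MENI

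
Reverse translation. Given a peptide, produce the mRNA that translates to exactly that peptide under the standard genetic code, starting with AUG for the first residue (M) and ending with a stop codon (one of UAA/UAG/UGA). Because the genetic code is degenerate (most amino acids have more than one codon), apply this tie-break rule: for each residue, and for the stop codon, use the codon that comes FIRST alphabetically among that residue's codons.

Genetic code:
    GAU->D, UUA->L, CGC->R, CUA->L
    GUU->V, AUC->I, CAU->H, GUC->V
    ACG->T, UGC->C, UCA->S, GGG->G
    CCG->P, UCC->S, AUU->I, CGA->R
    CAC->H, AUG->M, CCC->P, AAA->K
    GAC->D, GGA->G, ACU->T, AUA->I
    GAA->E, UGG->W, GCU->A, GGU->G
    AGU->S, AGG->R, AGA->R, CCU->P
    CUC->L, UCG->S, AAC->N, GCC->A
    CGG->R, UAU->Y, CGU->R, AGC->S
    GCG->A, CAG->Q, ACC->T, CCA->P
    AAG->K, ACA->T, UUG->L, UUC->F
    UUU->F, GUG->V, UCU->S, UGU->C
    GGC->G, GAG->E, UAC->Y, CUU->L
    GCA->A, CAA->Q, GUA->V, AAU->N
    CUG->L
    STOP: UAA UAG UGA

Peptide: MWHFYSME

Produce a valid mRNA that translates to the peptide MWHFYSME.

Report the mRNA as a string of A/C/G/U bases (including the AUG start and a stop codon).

Answer: mRNA: AUGUGGCACUUCUACAGCAUGGAAUAA

Derivation:
residue 1: M -> AUG (start codon)
residue 2: W -> UGG (only codon)
residue 3: H codons sorted = CAC,CAU -> pick first = CAC
residue 4: F codons sorted = UUC,UUU -> pick first = UUC
residue 5: Y codons sorted = UAC,UAU -> pick first = UAC
residue 6: S codons sorted = AGC,AGU,UCA,UCC,UCG,UCU -> pick first = AGC
residue 7: M -> AUG (only codon)
residue 8: E codons sorted = GAA,GAG -> pick first = GAA
terminator: stop codons sorted = UAA,UAG,UGA -> pick first = UAA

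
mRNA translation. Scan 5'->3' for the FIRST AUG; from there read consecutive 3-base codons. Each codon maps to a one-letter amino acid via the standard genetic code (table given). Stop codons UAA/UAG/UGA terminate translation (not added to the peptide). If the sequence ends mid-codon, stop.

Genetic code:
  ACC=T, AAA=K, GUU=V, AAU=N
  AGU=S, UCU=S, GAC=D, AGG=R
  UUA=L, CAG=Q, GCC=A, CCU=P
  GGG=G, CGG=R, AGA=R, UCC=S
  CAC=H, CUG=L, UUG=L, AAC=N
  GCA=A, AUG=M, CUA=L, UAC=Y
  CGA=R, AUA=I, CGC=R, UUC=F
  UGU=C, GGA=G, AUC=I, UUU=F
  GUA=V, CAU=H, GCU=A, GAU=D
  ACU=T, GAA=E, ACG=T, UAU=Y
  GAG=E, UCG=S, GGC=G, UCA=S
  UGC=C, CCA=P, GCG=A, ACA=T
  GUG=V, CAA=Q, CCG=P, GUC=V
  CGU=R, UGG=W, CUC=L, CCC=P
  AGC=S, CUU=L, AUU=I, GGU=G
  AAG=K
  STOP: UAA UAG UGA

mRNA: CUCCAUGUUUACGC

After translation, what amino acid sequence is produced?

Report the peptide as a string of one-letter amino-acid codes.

start AUG at pos 4
pos 4: AUG -> M; peptide=M
pos 7: UUU -> F; peptide=MF
pos 10: ACG -> T; peptide=MFT
pos 13: only 1 nt remain (<3), stop (end of mRNA)

Answer: MFT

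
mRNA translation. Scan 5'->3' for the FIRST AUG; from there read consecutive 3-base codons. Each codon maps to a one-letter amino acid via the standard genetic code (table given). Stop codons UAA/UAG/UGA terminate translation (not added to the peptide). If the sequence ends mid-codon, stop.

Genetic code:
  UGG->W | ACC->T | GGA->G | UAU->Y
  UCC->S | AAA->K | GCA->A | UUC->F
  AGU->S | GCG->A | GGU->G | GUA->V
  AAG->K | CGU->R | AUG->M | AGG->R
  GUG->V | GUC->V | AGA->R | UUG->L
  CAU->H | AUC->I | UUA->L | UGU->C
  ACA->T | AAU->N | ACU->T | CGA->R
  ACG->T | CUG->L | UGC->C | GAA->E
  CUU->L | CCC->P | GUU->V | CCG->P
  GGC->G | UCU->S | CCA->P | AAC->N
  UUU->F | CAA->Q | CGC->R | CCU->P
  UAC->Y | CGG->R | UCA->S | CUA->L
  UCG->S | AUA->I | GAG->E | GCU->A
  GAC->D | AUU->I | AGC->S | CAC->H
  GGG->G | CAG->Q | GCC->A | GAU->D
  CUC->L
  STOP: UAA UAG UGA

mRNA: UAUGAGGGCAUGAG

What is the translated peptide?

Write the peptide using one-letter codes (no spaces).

start AUG at pos 1
pos 1: AUG -> M; peptide=M
pos 4: AGG -> R; peptide=MR
pos 7: GCA -> A; peptide=MRA
pos 10: UGA -> STOP

Answer: MRA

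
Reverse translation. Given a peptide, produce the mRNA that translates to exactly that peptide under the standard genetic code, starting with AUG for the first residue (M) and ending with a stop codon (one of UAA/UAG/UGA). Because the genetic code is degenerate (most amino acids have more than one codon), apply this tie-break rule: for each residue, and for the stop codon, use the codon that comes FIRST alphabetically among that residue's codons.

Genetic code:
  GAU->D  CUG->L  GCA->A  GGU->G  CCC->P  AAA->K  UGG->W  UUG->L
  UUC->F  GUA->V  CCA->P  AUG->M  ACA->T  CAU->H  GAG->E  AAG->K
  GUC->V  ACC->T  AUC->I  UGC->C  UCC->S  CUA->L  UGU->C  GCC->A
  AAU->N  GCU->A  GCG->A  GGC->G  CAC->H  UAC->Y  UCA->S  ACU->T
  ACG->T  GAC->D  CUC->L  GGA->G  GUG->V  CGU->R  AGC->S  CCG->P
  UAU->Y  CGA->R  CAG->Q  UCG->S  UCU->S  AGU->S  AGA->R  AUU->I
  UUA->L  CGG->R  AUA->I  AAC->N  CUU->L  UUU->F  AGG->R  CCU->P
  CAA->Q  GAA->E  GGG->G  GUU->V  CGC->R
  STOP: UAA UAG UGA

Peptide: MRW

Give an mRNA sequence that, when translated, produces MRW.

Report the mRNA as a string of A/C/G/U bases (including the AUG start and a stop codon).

residue 1: M -> AUG (start codon)
residue 2: R codons sorted = AGA,AGG,CGA,CGC,CGG,CGU -> pick first = AGA
residue 3: W -> UGG (only codon)
terminator: stop codons sorted = UAA,UAG,UGA -> pick first = UAA

Answer: mRNA: AUGAGAUGGUAA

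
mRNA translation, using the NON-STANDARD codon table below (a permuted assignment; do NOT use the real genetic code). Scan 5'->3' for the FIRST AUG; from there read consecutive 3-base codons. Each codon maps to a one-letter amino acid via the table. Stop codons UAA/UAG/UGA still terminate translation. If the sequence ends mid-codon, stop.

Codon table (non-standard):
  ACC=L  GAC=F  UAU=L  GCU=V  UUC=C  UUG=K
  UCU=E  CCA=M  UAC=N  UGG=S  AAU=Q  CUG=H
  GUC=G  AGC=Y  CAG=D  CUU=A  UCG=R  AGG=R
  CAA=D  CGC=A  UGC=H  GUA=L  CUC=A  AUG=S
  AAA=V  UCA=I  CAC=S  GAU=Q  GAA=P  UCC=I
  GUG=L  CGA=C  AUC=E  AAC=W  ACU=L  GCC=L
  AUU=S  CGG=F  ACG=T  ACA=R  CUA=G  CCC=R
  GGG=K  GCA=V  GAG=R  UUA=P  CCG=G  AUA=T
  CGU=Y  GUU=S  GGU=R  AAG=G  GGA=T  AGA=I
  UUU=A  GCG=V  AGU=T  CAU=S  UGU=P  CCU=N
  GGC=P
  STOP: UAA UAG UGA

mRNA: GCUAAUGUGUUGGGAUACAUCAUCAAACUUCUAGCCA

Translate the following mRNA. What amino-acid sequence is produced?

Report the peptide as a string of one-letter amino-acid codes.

start AUG at pos 4
pos 4: AUG -> S; peptide=S
pos 7: UGU -> P; peptide=SP
pos 10: UGG -> S; peptide=SPS
pos 13: GAU -> Q; peptide=SPSQ
pos 16: ACA -> R; peptide=SPSQR
pos 19: UCA -> I; peptide=SPSQRI
pos 22: UCA -> I; peptide=SPSQRII
pos 25: AAC -> W; peptide=SPSQRIIW
pos 28: UUC -> C; peptide=SPSQRIIWC
pos 31: UAG -> STOP

Answer: SPSQRIIWC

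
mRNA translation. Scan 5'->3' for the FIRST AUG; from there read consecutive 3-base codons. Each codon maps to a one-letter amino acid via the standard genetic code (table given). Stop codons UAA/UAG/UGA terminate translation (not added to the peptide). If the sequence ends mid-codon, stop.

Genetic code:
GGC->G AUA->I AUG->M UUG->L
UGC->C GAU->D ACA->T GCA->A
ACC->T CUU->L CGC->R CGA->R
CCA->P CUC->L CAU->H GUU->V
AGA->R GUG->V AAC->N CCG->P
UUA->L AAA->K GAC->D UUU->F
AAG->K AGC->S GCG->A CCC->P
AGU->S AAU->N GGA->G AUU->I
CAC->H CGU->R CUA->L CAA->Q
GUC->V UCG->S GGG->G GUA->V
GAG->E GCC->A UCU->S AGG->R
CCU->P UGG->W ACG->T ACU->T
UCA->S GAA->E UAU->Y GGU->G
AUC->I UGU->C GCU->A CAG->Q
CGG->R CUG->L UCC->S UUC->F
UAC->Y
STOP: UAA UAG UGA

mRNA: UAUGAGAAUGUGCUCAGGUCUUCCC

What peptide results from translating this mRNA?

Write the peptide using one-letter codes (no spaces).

Answer: MRMCSGLP

Derivation:
start AUG at pos 1
pos 1: AUG -> M; peptide=M
pos 4: AGA -> R; peptide=MR
pos 7: AUG -> M; peptide=MRM
pos 10: UGC -> C; peptide=MRMC
pos 13: UCA -> S; peptide=MRMCS
pos 16: GGU -> G; peptide=MRMCSG
pos 19: CUU -> L; peptide=MRMCSGL
pos 22: CCC -> P; peptide=MRMCSGLP
pos 25: only 0 nt remain (<3), stop (end of mRNA)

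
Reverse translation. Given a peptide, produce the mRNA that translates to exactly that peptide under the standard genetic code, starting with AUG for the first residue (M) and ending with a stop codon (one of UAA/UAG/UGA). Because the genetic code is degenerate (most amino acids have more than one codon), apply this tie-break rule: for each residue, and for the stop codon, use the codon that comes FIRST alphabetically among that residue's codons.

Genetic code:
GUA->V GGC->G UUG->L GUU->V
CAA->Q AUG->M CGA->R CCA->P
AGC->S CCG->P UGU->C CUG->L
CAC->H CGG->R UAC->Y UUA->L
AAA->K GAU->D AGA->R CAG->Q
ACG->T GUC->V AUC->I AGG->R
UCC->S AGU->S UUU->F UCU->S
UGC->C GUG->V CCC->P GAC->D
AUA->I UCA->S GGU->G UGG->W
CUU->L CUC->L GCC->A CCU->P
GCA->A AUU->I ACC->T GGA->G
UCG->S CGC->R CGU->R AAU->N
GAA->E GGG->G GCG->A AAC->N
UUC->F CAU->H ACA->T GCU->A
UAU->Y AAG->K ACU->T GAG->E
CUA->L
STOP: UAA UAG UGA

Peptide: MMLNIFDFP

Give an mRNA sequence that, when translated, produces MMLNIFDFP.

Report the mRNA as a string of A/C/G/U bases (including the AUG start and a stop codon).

residue 1: M -> AUG (start codon)
residue 2: M -> AUG (only codon)
residue 3: L codons sorted = CUA,CUC,CUG,CUU,UUA,UUG -> pick first = CUA
residue 4: N codons sorted = AAC,AAU -> pick first = AAC
residue 5: I codons sorted = AUA,AUC,AUU -> pick first = AUA
residue 6: F codons sorted = UUC,UUU -> pick first = UUC
residue 7: D codons sorted = GAC,GAU -> pick first = GAC
residue 8: F codons sorted = UUC,UUU -> pick first = UUC
residue 9: P codons sorted = CCA,CCC,CCG,CCU -> pick first = CCA
terminator: stop codons sorted = UAA,UAG,UGA -> pick first = UAA

Answer: mRNA: AUGAUGCUAAACAUAUUCGACUUCCCAUAA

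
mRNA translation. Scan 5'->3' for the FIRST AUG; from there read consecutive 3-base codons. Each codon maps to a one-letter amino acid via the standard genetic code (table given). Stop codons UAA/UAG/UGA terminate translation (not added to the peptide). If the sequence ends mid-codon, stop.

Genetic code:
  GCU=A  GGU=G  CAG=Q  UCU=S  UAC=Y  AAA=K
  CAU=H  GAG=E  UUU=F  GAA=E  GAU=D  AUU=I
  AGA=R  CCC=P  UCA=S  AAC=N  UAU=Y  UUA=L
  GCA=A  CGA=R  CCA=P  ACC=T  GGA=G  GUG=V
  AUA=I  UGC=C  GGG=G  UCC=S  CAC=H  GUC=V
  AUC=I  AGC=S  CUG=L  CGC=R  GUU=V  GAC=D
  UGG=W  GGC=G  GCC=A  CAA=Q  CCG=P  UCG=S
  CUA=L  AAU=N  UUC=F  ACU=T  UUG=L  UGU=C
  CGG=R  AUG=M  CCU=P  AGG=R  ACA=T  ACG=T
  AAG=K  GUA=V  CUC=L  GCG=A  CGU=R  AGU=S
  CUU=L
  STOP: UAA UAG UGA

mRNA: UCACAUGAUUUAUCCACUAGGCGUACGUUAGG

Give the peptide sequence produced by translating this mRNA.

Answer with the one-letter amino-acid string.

Answer: MIYPLGVR

Derivation:
start AUG at pos 4
pos 4: AUG -> M; peptide=M
pos 7: AUU -> I; peptide=MI
pos 10: UAU -> Y; peptide=MIY
pos 13: CCA -> P; peptide=MIYP
pos 16: CUA -> L; peptide=MIYPL
pos 19: GGC -> G; peptide=MIYPLG
pos 22: GUA -> V; peptide=MIYPLGV
pos 25: CGU -> R; peptide=MIYPLGVR
pos 28: UAG -> STOP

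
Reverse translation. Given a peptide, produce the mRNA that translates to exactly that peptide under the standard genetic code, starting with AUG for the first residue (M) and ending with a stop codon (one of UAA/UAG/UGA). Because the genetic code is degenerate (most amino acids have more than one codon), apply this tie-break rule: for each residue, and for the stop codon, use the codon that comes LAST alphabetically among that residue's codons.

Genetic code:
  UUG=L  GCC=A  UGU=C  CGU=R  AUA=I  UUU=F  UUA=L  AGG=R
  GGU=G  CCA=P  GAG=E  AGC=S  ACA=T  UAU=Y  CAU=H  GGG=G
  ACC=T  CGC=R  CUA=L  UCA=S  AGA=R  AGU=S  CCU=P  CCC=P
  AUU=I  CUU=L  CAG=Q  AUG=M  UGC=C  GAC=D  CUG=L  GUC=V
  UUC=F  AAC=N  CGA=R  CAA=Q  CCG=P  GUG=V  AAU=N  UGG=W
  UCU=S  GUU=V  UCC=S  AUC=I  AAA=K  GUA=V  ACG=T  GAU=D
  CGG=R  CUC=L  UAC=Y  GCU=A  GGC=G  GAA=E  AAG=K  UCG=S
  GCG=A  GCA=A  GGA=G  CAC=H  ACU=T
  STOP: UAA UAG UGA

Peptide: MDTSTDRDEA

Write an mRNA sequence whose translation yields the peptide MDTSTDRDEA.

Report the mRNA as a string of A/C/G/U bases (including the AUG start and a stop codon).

residue 1: M -> AUG (start codon)
residue 2: D codons sorted = GAC,GAU -> pick last = GAU
residue 3: T codons sorted = ACA,ACC,ACG,ACU -> pick last = ACU
residue 4: S codons sorted = AGC,AGU,UCA,UCC,UCG,UCU -> pick last = UCU
residue 5: T codons sorted = ACA,ACC,ACG,ACU -> pick last = ACU
residue 6: D codons sorted = GAC,GAU -> pick last = GAU
residue 7: R codons sorted = AGA,AGG,CGA,CGC,CGG,CGU -> pick last = CGU
residue 8: D codons sorted = GAC,GAU -> pick last = GAU
residue 9: E codons sorted = GAA,GAG -> pick last = GAG
residue 10: A codons sorted = GCA,GCC,GCG,GCU -> pick last = GCU
terminator: stop codons sorted = UAA,UAG,UGA -> pick last = UGA

Answer: mRNA: AUGGAUACUUCUACUGAUCGUGAUGAGGCUUGA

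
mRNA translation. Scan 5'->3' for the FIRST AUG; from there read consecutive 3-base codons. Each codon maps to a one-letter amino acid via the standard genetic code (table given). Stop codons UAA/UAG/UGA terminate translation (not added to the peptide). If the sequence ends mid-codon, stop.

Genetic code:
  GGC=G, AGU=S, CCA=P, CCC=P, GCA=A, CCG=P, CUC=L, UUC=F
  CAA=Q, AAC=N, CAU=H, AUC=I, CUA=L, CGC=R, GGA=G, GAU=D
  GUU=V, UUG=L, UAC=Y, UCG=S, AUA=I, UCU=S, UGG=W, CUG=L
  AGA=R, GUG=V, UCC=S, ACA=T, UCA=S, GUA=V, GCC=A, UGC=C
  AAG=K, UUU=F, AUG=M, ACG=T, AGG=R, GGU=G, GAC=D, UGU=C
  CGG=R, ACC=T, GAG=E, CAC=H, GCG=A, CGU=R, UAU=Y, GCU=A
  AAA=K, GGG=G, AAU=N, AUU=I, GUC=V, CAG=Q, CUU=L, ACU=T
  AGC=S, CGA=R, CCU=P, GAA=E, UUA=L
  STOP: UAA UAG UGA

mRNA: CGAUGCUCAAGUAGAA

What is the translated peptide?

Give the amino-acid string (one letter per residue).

start AUG at pos 2
pos 2: AUG -> M; peptide=M
pos 5: CUC -> L; peptide=ML
pos 8: AAG -> K; peptide=MLK
pos 11: UAG -> STOP

Answer: MLK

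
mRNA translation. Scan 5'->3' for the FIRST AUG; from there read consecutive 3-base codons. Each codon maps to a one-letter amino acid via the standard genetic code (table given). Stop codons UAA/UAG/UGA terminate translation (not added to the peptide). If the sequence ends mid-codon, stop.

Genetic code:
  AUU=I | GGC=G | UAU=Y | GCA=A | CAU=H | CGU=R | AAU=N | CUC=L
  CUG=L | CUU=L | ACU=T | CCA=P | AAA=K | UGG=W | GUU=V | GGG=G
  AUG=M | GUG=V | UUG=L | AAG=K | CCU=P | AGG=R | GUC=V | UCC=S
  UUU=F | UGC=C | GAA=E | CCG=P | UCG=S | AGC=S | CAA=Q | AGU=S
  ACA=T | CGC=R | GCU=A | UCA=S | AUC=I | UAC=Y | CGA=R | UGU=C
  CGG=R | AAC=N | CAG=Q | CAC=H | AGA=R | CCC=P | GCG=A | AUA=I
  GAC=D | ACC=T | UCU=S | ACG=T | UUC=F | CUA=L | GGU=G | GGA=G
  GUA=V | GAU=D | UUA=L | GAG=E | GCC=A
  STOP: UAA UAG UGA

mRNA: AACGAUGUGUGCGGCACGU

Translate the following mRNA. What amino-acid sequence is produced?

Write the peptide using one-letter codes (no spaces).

Answer: MCAAR

Derivation:
start AUG at pos 4
pos 4: AUG -> M; peptide=M
pos 7: UGU -> C; peptide=MC
pos 10: GCG -> A; peptide=MCA
pos 13: GCA -> A; peptide=MCAA
pos 16: CGU -> R; peptide=MCAAR
pos 19: only 0 nt remain (<3), stop (end of mRNA)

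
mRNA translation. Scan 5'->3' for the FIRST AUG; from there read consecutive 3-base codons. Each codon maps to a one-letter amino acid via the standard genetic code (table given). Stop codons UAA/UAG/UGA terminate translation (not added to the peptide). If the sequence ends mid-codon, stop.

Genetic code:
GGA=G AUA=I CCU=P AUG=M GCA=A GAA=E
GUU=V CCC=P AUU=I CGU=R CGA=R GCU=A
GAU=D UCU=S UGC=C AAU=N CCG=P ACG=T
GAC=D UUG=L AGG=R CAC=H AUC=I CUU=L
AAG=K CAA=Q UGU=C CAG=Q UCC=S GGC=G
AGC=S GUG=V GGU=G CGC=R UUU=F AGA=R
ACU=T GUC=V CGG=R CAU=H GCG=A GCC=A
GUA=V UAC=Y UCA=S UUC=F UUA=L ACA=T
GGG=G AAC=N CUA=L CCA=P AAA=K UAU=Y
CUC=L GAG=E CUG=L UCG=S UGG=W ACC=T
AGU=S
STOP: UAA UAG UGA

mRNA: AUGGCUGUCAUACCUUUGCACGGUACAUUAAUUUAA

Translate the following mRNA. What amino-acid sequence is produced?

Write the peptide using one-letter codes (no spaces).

Answer: MAVIPLHGTLI

Derivation:
start AUG at pos 0
pos 0: AUG -> M; peptide=M
pos 3: GCU -> A; peptide=MA
pos 6: GUC -> V; peptide=MAV
pos 9: AUA -> I; peptide=MAVI
pos 12: CCU -> P; peptide=MAVIP
pos 15: UUG -> L; peptide=MAVIPL
pos 18: CAC -> H; peptide=MAVIPLH
pos 21: GGU -> G; peptide=MAVIPLHG
pos 24: ACA -> T; peptide=MAVIPLHGT
pos 27: UUA -> L; peptide=MAVIPLHGTL
pos 30: AUU -> I; peptide=MAVIPLHGTLI
pos 33: UAA -> STOP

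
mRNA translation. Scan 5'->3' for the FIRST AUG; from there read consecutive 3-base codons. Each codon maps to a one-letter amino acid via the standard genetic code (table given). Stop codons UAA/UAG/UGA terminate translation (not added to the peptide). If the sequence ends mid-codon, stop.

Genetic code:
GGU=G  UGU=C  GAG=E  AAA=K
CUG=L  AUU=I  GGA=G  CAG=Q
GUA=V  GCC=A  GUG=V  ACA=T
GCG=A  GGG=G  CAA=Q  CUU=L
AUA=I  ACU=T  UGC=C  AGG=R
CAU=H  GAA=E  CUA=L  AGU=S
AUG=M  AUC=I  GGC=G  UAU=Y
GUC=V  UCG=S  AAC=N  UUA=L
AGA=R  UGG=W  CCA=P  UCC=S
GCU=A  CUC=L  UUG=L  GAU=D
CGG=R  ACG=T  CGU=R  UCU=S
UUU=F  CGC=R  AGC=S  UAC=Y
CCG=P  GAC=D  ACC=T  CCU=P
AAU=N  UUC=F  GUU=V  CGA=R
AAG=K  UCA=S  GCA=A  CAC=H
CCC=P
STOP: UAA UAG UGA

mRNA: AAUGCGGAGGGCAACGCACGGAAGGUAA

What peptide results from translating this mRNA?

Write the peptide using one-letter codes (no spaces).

Answer: MRRATHGR

Derivation:
start AUG at pos 1
pos 1: AUG -> M; peptide=M
pos 4: CGG -> R; peptide=MR
pos 7: AGG -> R; peptide=MRR
pos 10: GCA -> A; peptide=MRRA
pos 13: ACG -> T; peptide=MRRAT
pos 16: CAC -> H; peptide=MRRATH
pos 19: GGA -> G; peptide=MRRATHG
pos 22: AGG -> R; peptide=MRRATHGR
pos 25: UAA -> STOP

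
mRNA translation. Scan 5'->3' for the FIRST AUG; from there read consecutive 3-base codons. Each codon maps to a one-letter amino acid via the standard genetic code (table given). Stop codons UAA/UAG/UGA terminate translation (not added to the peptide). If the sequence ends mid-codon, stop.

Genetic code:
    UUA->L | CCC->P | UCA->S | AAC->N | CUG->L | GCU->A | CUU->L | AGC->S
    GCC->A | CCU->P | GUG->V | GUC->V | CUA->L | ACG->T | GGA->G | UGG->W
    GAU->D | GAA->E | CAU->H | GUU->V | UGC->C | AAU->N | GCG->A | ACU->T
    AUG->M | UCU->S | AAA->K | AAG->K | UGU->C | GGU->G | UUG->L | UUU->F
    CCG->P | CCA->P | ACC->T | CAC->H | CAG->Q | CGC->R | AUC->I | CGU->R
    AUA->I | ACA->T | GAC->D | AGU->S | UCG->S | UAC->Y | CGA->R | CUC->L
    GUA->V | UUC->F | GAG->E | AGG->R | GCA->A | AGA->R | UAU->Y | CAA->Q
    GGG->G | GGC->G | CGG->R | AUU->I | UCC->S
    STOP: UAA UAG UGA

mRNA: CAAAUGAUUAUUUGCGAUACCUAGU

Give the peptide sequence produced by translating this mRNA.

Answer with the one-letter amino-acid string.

start AUG at pos 3
pos 3: AUG -> M; peptide=M
pos 6: AUU -> I; peptide=MI
pos 9: AUU -> I; peptide=MII
pos 12: UGC -> C; peptide=MIIC
pos 15: GAU -> D; peptide=MIICD
pos 18: ACC -> T; peptide=MIICDT
pos 21: UAG -> STOP

Answer: MIICDT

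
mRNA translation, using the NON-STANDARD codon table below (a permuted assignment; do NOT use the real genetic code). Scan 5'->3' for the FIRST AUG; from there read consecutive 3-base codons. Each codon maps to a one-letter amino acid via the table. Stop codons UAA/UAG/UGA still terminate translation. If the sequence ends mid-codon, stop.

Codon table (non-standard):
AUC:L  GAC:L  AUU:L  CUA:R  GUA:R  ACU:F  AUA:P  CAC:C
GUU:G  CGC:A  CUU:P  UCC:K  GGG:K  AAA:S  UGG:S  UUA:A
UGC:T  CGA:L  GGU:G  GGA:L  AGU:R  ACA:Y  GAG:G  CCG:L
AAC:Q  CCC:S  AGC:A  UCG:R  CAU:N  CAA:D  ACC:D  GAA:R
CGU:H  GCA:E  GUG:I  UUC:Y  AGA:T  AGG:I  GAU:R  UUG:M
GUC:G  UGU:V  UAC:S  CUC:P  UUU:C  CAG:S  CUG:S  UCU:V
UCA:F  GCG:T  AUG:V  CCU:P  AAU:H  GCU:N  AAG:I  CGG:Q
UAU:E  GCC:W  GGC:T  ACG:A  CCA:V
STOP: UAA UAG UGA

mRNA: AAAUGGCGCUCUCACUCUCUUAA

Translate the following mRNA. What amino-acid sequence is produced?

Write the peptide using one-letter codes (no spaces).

Answer: VTPFPV

Derivation:
start AUG at pos 2
pos 2: AUG -> V; peptide=V
pos 5: GCG -> T; peptide=VT
pos 8: CUC -> P; peptide=VTP
pos 11: UCA -> F; peptide=VTPF
pos 14: CUC -> P; peptide=VTPFP
pos 17: UCU -> V; peptide=VTPFPV
pos 20: UAA -> STOP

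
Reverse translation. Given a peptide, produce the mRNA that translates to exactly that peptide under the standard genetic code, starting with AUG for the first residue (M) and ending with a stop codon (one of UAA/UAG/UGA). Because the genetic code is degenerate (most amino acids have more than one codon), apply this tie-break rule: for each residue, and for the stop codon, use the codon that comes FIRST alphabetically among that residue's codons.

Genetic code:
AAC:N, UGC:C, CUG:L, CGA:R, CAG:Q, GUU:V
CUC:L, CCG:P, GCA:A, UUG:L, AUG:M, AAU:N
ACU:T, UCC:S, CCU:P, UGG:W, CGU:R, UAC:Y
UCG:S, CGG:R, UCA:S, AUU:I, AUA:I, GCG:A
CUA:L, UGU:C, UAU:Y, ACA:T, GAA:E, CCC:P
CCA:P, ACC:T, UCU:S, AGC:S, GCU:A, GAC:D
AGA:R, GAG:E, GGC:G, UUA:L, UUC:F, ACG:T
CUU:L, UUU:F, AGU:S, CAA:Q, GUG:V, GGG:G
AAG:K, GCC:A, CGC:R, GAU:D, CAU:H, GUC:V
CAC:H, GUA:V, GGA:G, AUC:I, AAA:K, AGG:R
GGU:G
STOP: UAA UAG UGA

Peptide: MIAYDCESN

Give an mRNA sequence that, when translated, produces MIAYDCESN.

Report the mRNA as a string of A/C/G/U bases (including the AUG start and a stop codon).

residue 1: M -> AUG (start codon)
residue 2: I codons sorted = AUA,AUC,AUU -> pick first = AUA
residue 3: A codons sorted = GCA,GCC,GCG,GCU -> pick first = GCA
residue 4: Y codons sorted = UAC,UAU -> pick first = UAC
residue 5: D codons sorted = GAC,GAU -> pick first = GAC
residue 6: C codons sorted = UGC,UGU -> pick first = UGC
residue 7: E codons sorted = GAA,GAG -> pick first = GAA
residue 8: S codons sorted = AGC,AGU,UCA,UCC,UCG,UCU -> pick first = AGC
residue 9: N codons sorted = AAC,AAU -> pick first = AAC
terminator: stop codons sorted = UAA,UAG,UGA -> pick first = UAA

Answer: mRNA: AUGAUAGCAUACGACUGCGAAAGCAACUAA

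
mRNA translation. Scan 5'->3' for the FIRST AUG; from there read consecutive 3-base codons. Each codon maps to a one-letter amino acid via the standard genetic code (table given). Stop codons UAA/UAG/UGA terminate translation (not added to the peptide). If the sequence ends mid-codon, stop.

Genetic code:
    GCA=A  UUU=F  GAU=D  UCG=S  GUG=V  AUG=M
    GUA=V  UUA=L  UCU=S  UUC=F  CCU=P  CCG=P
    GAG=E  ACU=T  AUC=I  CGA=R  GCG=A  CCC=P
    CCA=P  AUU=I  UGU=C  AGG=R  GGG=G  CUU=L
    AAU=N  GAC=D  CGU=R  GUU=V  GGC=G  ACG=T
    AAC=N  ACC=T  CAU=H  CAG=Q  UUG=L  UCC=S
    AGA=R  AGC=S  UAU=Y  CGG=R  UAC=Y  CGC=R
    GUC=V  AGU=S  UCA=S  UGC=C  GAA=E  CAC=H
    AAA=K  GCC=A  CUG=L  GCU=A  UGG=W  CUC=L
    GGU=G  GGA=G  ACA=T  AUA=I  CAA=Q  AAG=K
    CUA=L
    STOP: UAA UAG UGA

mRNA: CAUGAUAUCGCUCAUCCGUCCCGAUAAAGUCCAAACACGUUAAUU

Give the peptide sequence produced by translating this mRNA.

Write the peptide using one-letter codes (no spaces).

start AUG at pos 1
pos 1: AUG -> M; peptide=M
pos 4: AUA -> I; peptide=MI
pos 7: UCG -> S; peptide=MIS
pos 10: CUC -> L; peptide=MISL
pos 13: AUC -> I; peptide=MISLI
pos 16: CGU -> R; peptide=MISLIR
pos 19: CCC -> P; peptide=MISLIRP
pos 22: GAU -> D; peptide=MISLIRPD
pos 25: AAA -> K; peptide=MISLIRPDK
pos 28: GUC -> V; peptide=MISLIRPDKV
pos 31: CAA -> Q; peptide=MISLIRPDKVQ
pos 34: ACA -> T; peptide=MISLIRPDKVQT
pos 37: CGU -> R; peptide=MISLIRPDKVQTR
pos 40: UAA -> STOP

Answer: MISLIRPDKVQTR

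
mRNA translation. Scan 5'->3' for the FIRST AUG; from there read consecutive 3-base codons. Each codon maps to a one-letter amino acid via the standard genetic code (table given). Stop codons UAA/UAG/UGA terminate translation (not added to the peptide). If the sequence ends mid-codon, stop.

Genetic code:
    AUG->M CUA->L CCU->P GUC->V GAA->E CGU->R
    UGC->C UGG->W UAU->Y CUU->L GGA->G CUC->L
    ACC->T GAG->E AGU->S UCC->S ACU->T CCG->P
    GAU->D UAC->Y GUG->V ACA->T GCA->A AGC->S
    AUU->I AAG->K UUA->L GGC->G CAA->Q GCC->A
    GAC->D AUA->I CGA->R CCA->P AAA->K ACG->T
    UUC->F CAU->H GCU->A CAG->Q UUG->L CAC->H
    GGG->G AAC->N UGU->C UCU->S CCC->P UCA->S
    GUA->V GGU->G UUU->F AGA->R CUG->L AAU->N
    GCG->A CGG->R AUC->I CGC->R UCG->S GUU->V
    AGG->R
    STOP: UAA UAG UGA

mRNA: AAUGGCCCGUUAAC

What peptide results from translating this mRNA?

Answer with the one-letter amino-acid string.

Answer: MAR

Derivation:
start AUG at pos 1
pos 1: AUG -> M; peptide=M
pos 4: GCC -> A; peptide=MA
pos 7: CGU -> R; peptide=MAR
pos 10: UAA -> STOP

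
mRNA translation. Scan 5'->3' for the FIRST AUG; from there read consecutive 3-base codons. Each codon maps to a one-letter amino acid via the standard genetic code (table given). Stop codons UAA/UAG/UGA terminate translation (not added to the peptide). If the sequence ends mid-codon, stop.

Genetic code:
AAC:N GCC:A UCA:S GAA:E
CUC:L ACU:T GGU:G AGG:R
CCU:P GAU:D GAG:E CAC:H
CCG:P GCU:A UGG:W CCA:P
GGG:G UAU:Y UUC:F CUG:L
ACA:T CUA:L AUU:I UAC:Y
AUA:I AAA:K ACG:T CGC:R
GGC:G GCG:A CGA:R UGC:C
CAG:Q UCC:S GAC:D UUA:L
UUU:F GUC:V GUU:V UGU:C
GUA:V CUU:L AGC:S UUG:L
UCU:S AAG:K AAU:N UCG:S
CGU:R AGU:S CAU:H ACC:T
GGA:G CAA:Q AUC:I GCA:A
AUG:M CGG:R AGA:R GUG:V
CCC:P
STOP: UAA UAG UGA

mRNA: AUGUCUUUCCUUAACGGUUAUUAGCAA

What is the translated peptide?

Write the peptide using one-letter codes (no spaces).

start AUG at pos 0
pos 0: AUG -> M; peptide=M
pos 3: UCU -> S; peptide=MS
pos 6: UUC -> F; peptide=MSF
pos 9: CUU -> L; peptide=MSFL
pos 12: AAC -> N; peptide=MSFLN
pos 15: GGU -> G; peptide=MSFLNG
pos 18: UAU -> Y; peptide=MSFLNGY
pos 21: UAG -> STOP

Answer: MSFLNGY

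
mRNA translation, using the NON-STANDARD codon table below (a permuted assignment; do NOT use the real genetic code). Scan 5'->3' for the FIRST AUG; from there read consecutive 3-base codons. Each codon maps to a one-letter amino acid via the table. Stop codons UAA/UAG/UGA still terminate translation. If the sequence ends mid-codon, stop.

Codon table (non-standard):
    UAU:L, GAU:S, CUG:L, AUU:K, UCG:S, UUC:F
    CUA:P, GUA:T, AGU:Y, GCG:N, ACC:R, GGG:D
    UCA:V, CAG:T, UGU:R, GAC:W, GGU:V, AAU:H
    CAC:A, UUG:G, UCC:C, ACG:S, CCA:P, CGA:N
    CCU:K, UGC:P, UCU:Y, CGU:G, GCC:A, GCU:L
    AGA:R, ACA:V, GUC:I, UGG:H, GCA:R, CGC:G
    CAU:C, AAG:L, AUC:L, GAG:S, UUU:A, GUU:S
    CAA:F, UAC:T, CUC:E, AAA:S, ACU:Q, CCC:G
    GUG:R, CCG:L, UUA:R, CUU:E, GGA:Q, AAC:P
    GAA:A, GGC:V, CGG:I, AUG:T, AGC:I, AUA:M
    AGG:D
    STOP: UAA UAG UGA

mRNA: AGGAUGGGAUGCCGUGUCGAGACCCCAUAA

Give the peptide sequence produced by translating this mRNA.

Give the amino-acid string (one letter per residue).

Answer: TQPGISRP

Derivation:
start AUG at pos 3
pos 3: AUG -> T; peptide=T
pos 6: GGA -> Q; peptide=TQ
pos 9: UGC -> P; peptide=TQP
pos 12: CGU -> G; peptide=TQPG
pos 15: GUC -> I; peptide=TQPGI
pos 18: GAG -> S; peptide=TQPGIS
pos 21: ACC -> R; peptide=TQPGISR
pos 24: CCA -> P; peptide=TQPGISRP
pos 27: UAA -> STOP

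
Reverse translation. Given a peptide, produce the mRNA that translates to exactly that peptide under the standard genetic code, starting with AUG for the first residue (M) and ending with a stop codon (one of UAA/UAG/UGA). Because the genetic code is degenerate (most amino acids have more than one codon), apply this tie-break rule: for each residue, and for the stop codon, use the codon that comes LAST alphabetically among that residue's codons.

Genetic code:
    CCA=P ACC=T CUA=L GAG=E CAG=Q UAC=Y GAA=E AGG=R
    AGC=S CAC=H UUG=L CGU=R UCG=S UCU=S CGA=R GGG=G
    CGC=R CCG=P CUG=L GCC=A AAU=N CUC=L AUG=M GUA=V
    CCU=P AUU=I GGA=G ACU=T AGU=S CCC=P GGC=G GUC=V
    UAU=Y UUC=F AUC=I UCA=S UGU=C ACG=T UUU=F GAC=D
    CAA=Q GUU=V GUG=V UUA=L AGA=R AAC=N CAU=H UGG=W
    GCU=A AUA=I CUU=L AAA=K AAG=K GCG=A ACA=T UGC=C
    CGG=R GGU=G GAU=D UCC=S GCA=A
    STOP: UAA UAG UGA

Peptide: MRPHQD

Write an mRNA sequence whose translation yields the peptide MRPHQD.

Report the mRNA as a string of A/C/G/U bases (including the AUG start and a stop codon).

Answer: mRNA: AUGCGUCCUCAUCAGGAUUGA

Derivation:
residue 1: M -> AUG (start codon)
residue 2: R codons sorted = AGA,AGG,CGA,CGC,CGG,CGU -> pick last = CGU
residue 3: P codons sorted = CCA,CCC,CCG,CCU -> pick last = CCU
residue 4: H codons sorted = CAC,CAU -> pick last = CAU
residue 5: Q codons sorted = CAA,CAG -> pick last = CAG
residue 6: D codons sorted = GAC,GAU -> pick last = GAU
terminator: stop codons sorted = UAA,UAG,UGA -> pick last = UGA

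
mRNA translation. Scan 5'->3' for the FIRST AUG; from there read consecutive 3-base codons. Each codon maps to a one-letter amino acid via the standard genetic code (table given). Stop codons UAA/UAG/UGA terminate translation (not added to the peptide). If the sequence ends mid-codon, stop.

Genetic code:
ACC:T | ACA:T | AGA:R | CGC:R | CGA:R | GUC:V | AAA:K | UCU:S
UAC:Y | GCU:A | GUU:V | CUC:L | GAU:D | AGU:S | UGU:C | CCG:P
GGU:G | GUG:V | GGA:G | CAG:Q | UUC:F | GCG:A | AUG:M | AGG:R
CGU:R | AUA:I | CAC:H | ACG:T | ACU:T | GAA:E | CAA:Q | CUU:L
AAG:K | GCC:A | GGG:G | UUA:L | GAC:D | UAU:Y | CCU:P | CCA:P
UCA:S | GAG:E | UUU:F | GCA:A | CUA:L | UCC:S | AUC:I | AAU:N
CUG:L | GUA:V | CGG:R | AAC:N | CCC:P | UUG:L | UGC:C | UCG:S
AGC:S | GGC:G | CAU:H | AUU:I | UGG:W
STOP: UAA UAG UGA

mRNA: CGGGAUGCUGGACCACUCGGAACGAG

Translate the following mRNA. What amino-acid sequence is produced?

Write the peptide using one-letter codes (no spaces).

Answer: MLDHSER

Derivation:
start AUG at pos 4
pos 4: AUG -> M; peptide=M
pos 7: CUG -> L; peptide=ML
pos 10: GAC -> D; peptide=MLD
pos 13: CAC -> H; peptide=MLDH
pos 16: UCG -> S; peptide=MLDHS
pos 19: GAA -> E; peptide=MLDHSE
pos 22: CGA -> R; peptide=MLDHSER
pos 25: only 1 nt remain (<3), stop (end of mRNA)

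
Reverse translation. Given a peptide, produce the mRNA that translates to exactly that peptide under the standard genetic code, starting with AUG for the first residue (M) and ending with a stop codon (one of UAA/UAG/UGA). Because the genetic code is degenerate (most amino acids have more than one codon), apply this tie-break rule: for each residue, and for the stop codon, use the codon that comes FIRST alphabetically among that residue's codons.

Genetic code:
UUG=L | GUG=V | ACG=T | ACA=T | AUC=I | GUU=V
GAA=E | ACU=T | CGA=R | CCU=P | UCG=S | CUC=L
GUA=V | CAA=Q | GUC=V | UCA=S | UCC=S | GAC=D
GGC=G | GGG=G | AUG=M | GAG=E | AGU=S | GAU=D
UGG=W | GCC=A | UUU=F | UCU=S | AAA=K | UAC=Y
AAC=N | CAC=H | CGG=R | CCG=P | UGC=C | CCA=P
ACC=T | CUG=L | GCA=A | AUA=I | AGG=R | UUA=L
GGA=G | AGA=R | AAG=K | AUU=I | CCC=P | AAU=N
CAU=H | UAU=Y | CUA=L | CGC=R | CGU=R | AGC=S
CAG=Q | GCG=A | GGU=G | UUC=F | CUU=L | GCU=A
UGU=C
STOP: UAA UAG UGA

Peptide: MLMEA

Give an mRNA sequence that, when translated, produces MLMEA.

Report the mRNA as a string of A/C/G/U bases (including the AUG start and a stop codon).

residue 1: M -> AUG (start codon)
residue 2: L codons sorted = CUA,CUC,CUG,CUU,UUA,UUG -> pick first = CUA
residue 3: M -> AUG (only codon)
residue 4: E codons sorted = GAA,GAG -> pick first = GAA
residue 5: A codons sorted = GCA,GCC,GCG,GCU -> pick first = GCA
terminator: stop codons sorted = UAA,UAG,UGA -> pick first = UAA

Answer: mRNA: AUGCUAAUGGAAGCAUAA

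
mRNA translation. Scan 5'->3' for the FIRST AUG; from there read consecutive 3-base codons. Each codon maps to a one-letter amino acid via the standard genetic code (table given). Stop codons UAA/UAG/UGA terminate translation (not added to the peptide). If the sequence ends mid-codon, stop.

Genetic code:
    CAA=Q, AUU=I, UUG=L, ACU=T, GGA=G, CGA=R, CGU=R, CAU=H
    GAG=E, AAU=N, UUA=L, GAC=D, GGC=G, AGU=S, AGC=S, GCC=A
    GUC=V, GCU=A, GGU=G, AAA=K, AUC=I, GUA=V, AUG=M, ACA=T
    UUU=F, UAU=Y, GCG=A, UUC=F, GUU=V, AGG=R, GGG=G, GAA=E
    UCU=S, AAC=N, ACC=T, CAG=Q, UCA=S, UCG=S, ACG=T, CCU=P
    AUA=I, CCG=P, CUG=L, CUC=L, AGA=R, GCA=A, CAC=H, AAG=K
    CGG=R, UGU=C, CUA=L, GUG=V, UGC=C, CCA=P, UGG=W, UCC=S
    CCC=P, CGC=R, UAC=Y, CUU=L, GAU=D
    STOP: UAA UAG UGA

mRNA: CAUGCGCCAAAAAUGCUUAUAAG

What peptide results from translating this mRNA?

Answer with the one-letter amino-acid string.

start AUG at pos 1
pos 1: AUG -> M; peptide=M
pos 4: CGC -> R; peptide=MR
pos 7: CAA -> Q; peptide=MRQ
pos 10: AAA -> K; peptide=MRQK
pos 13: UGC -> C; peptide=MRQKC
pos 16: UUA -> L; peptide=MRQKCL
pos 19: UAA -> STOP

Answer: MRQKCL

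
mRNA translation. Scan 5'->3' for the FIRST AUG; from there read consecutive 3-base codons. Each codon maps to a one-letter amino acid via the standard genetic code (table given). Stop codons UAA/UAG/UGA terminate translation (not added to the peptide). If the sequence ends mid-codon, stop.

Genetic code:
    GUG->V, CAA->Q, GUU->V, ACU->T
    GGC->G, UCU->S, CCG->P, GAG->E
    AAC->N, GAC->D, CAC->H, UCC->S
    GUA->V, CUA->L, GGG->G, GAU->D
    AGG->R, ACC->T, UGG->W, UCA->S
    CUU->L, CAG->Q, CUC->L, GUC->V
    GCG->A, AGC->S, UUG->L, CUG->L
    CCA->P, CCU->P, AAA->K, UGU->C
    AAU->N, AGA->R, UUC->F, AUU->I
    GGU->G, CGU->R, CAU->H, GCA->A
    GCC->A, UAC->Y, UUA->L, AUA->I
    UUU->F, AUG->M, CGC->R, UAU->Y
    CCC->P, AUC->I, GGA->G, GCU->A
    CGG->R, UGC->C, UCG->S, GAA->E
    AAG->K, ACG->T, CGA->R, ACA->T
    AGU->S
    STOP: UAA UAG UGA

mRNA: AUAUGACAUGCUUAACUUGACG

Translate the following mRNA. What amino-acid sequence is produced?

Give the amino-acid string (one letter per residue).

Answer: MTCLT

Derivation:
start AUG at pos 2
pos 2: AUG -> M; peptide=M
pos 5: ACA -> T; peptide=MT
pos 8: UGC -> C; peptide=MTC
pos 11: UUA -> L; peptide=MTCL
pos 14: ACU -> T; peptide=MTCLT
pos 17: UGA -> STOP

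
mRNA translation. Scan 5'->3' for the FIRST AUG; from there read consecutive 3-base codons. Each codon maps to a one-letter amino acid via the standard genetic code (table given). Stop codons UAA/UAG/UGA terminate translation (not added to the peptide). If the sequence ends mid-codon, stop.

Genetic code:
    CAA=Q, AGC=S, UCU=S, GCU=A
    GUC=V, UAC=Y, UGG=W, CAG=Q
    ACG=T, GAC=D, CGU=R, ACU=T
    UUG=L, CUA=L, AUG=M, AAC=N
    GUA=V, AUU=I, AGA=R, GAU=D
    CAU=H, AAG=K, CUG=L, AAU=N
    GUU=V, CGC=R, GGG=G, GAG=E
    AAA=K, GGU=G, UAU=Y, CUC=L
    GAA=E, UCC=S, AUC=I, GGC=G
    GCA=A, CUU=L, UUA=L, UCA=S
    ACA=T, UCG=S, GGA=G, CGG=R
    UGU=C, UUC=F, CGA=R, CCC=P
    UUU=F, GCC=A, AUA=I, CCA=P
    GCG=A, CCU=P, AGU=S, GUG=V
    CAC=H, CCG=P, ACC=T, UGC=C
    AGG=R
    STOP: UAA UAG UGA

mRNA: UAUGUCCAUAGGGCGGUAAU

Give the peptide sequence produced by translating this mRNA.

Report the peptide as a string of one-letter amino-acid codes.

Answer: MSIGR

Derivation:
start AUG at pos 1
pos 1: AUG -> M; peptide=M
pos 4: UCC -> S; peptide=MS
pos 7: AUA -> I; peptide=MSI
pos 10: GGG -> G; peptide=MSIG
pos 13: CGG -> R; peptide=MSIGR
pos 16: UAA -> STOP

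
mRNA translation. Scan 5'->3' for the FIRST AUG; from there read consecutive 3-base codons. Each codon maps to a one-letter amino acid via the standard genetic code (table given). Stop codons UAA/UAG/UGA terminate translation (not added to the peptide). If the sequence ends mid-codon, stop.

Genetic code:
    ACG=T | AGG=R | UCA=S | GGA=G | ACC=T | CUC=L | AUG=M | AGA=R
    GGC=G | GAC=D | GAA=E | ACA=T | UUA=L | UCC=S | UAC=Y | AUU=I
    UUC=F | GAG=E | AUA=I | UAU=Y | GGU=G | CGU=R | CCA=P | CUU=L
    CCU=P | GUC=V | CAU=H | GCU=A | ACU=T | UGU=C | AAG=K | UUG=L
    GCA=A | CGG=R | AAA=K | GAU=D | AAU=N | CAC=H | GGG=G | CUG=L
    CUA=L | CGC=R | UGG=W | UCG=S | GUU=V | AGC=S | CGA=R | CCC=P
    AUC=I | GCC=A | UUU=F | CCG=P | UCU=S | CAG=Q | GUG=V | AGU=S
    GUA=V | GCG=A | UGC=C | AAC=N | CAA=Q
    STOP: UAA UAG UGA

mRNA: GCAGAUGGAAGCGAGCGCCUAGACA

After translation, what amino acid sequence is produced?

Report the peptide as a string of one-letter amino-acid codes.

Answer: MEASA

Derivation:
start AUG at pos 4
pos 4: AUG -> M; peptide=M
pos 7: GAA -> E; peptide=ME
pos 10: GCG -> A; peptide=MEA
pos 13: AGC -> S; peptide=MEAS
pos 16: GCC -> A; peptide=MEASA
pos 19: UAG -> STOP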